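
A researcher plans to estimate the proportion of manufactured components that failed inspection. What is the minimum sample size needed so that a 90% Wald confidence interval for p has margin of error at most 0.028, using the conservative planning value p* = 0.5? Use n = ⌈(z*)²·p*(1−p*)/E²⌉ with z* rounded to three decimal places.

n = 863

z* = 1.645 at the 90% level.
p*(1−p*) = 0.50·0.50 = 0.2500.
(z*)²·p*(1−p*)/E² = 2.706025·0.2500/0.000784 = 862.891.
⌈862.891⌉ = 863.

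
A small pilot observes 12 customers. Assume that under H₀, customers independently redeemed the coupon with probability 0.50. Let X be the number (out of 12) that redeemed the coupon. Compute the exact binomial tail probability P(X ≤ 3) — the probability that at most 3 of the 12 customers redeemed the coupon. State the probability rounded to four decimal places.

X is binomial with n = 12 and p = 0.50.
P(X ≤ 3) = C(12,0)·0.50^0·0.50^12 + C(12,1)·0.50^1·0.50^11 + C(12,2)·0.50^2·0.50^10 + C(12,3)·0.50^3·0.50^9.
= 0.000244 + 0.002930 + 0.016113 + 0.053711 = 0.0730.

P = 0.0730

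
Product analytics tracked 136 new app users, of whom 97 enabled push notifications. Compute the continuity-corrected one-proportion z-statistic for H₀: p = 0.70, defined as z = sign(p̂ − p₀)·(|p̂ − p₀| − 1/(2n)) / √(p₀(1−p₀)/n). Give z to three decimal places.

The sample proportion is 97/136 = 0.71324. p̂ − p₀ = 0.013235.
Continuity correction 1/(2n) = 1/272 = 0.003676.
Corrected numerator: |0.013235| − 0.003676 = 0.009559.
Under H₀, SE = √(p₀(1−p₀)/n) = √(0.70·0.30/136) = √0.001544118 = 0.039295.
z = (+)0.009559/0.039295 = 0.243.

z = 0.243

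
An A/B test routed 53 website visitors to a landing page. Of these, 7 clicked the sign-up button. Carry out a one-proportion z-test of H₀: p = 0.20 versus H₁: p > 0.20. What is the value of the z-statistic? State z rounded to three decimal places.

z = -1.236

The sample proportion is 7/53 = 0.13208.
Null standard error: √(0.20·0.80/53) = √0.003018868 = 0.054944.
z = (0.13208 − 0.20)/0.054944 = -0.06792/0.054944 = -1.236.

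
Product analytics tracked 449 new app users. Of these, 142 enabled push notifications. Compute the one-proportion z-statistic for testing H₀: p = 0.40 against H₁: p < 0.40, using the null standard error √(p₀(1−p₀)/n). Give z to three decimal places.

z = -3.622

p̂ = 142/449 = 0.31626.
SE₀ = √(0.40·0.60/449) = 0.023120.
z = (p̂ − p₀)/SE = (0.31626 − 0.40)/0.023120 = -3.622.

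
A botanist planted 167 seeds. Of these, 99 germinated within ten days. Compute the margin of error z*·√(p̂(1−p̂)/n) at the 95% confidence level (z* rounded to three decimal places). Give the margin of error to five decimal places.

ME = 0.07452

With x = 99 successes in n = 167, p̂ = 0.59281.
Standard error of p̂: √(0.241385/167) = √0.001445422 = 0.038019.
z* = 1.960 at the 95% level.
ME = 1.960·0.038019 = 0.07452.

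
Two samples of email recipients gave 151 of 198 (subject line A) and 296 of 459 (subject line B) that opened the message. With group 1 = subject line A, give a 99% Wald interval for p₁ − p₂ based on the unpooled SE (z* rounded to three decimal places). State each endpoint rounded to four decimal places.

p̂₁ = 151/198 = 0.76263, p̂₂ = 296/459 = 0.64488; p̂₁ − p̂₂ = 0.11775.
Unpooled SE = √(p̂₁(1−p̂₁)/n₁ + p̂₂(1−p̂₂)/n₂) = √(0.000914280 + 0.000498932) = 0.037593.
The 99% critical value is z* = 2.576. Margin = 2.576·0.037593 = 0.09684.
Interval: 0.11775 ± 0.09684 → (0.0209, 0.2146).

(0.0209, 0.2146)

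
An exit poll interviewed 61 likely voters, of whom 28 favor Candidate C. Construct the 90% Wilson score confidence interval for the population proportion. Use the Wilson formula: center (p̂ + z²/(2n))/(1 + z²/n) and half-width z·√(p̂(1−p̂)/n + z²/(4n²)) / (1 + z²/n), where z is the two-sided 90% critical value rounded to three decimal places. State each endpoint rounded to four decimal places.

(0.3580, 0.5635)

Here p̂ = 28/61 = 0.45902 and z = 1.645 (z² = 2.706025).
Denominator 1 + z²/n = 1 + 2.706025/61 = 1.044361.
Adjusted center: (0.45902 + z²/(2n))/1.044361 = 0.46076.
Radicand: p̂(1−p̂)/n + z²/(4n²) = 0.004070825 + 0.000181808 = 0.004252633.
Half-width = z·√(radicand)/denom = 1.645·0.065212/1.044361 = 0.10272.
CI: 0.46076 ± 0.10272 = (0.3580, 0.5635).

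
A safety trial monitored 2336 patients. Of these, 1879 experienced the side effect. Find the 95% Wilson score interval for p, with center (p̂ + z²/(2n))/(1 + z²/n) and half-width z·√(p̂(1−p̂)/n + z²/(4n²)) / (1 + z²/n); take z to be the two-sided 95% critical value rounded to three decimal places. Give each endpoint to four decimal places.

(0.7878, 0.8199)

Here p̂ = 1879/2336 = 0.80437 and z = 1.960 (z² = 3.841600).
1 + z²/n = 1.001645.
Adjusted center: (0.80437 + z²/(2n))/1.001645 = 0.80387.
Radicand: p̂(1−p̂)/n + z²/(4n²) = 0.000067363 + 0.000000176 = 0.000067539.
Half-width = 1.960·√0.000067539/1.001645 = 0.01608.
So the interval runs from 0.7878 to 0.8199.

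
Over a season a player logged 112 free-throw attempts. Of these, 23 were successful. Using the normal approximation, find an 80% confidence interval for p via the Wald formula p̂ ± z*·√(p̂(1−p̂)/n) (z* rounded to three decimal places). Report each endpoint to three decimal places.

Sample proportion p̂ = 23/112 = 0.20536.
SE = √(p̂(1−p̂)/n) = √(0.163186/112) = 0.038171.
z* = 1.282 at the 80% level.
Margin of error: 1.282 × 0.038171 = 0.04894.
So the interval runs from 0.156 to 0.254.

(0.156, 0.254)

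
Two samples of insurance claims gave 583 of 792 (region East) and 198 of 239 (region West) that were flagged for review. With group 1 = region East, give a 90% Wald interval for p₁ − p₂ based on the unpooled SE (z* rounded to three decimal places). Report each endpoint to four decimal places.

(-0.1400, -0.0447)

p̂₁ = 0.73611, p̂₂ = 0.82845, so the observed difference is -0.09234.
Unpooled SE = √(p̂₁(1−p̂₁)/n₁ + p̂₂(1−p̂₂)/n₂) = √(0.000245267 + 0.000594642) = 0.028981.
z* = 1.645 at the 90% level. Margin = 1.645·0.028981 = 0.04767.
So the interval runs from -0.1400 to -0.0447.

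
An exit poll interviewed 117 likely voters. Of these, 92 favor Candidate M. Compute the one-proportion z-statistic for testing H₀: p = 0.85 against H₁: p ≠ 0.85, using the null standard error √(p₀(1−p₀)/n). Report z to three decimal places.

With x = 92 successes in n = 117, p̂ = 0.78632.
SE₀ = √(0.85·0.15/117) = 0.033011.
Test statistic: z = -0.06368/0.033011 = -1.929.

z = -1.929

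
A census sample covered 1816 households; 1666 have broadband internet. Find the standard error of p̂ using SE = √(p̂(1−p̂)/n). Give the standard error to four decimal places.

SE = 0.0065

p̂ = 1666/1816 = 0.91740.
p̂(1−p̂) = 0.91740·0.08260 = 0.075777.
SE = √(0.075777/1816) = √0.000041727 = 0.0065.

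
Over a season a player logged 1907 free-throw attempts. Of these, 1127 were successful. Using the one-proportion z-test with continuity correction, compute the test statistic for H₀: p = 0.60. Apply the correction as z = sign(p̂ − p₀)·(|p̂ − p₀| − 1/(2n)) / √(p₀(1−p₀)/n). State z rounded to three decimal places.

z = -0.781

The sample proportion is 1127/1907 = 0.59098. p̂ − p₀ = -0.009019.
Continuity correction 1/(2n) = 1/3814 = 0.000262.
Corrected numerator: |-0.009019| − 0.000262 = 0.008757.
Under H₀, SE = √(p₀(1−p₀)/n) = √(0.60·0.40/1907) = √0.000125852 = 0.011218.
z = (−)0.008757/0.011218 = -0.781.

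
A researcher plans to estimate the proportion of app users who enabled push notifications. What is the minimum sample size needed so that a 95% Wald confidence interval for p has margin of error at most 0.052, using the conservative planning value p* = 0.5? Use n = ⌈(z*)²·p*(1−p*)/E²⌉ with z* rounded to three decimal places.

For 95% confidence, z* = 1.960.
p*(1−p*) = 0.50·0.50 = 0.2500.
(z*)²·p*(1−p*)/E² = 3.841600·0.2500/0.002704 = 355.178.
⌈355.178⌉ = 356.

n = 356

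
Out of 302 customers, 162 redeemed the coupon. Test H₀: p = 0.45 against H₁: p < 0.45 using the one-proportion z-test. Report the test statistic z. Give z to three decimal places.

p̂ = 162/302 = 0.53642.
SE₀ = √(0.45·0.55/302) = 0.028628.
z = (0.53642 − 0.45)/0.028628 = 0.08642/0.028628 = 3.019.

z = 3.019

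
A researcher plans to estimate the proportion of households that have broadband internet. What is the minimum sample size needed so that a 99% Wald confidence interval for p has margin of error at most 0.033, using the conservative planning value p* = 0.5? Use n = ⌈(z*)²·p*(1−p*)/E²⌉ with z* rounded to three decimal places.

For 99% confidence, z* = 2.576.
p*(1−p*) = 0.50·0.50 = 0.2500.
(z*)²·p*(1−p*)/E² = 6.635776·0.2500/0.001089 = 1523.365.
⌈1523.365⌉ = 1524.

n = 1524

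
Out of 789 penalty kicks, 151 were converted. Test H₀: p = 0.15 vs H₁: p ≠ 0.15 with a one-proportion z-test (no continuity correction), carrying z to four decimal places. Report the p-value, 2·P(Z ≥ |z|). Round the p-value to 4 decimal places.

p-value = 0.0011

Sample proportion p̂ = 151/789 = 0.19138.
Under H₀, SE = √(p₀(1−p₀)/n) = √(0.15·0.85/789) = √0.000161597 = 0.012712.
z = (p̂ − p₀)/SE = (151/789 − 0.15)/0.012712 ≈ 3.2553.
p-value = 2·P(Z ≥ |z|) with z = 3.2553 → 0.0011.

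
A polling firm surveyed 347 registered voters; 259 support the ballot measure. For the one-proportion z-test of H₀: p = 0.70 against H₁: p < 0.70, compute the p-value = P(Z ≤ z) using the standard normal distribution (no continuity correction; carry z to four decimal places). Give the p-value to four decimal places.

p-value = 0.9704

The sample proportion is 259/347 = 0.74640.
Under H₀, SE = √(p₀(1−p₀)/n) = √(0.70·0.30/347) = √0.000605187 = 0.024601.
Test statistic (full precision, shown to 4 dp): z = (259/347 − 0.70)/SE₀ ≈ 1.8860.
p-value = P(Z ≤ z) with z = 1.8860 → 0.9704.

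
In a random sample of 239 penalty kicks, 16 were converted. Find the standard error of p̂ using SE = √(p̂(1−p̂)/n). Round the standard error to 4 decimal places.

SE = 0.0162

Sample proportion p̂ = 16/239 = 0.06695.
p̂(1−p̂) = 0.06695·0.93305 = 0.062468.
SE = √(0.062468/239) = √0.000261372 = 0.0162.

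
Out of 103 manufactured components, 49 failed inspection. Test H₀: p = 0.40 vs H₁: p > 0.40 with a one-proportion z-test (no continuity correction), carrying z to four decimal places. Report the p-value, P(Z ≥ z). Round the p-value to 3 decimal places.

p-value = 0.058

p̂ = 49/103 = 0.47573.
Under H₀, SE = √(p₀(1−p₀)/n) = √(0.40·0.60/103) = √0.002330097 = 0.048271.
Test statistic (full precision, shown to 4 dp): z = (49/103 − 0.40)/SE₀ ≈ 1.5688.
From the standard normal, P(Z ≥ z) = 0.058.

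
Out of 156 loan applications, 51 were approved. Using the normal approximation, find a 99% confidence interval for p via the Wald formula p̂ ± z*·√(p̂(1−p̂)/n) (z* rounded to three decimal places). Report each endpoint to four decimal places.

(0.2302, 0.4237)

With x = 51 successes in n = 156, p̂ = 0.32692.
SE(p̂) = √(0.32692·0.67308/156) = 0.037557.
The 99% critical value is z* = 2.576.
Margin of error: 2.576 × 0.037557 = 0.09675.
So the interval runs from 0.2302 to 0.4237.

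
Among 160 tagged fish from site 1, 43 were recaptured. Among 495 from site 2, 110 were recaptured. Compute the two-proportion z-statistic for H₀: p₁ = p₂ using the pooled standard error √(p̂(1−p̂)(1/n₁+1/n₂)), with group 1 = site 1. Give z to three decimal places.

Sample proportions: p̂₁ = 43/160 = 0.26875 and p̂₂ = 110/495 = 0.22222.
Pooling: p̂ = 153/655 = 0.23359.
Pooled SE = √[0.1790245·0.00827020] ≈ 0.038478.
z = (p̂₁ − p̂₂)/SE = (0.26875 − 0.22222)/0.038478 = 0.04653/0.038478 = 1.209.

z = 1.209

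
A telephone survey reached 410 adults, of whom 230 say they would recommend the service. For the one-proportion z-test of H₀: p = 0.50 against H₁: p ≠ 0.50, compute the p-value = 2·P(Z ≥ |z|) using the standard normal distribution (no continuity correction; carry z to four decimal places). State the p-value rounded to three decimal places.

The sample proportion is 230/410 = 0.56098.
SE₀ = √(0.50·0.50/410) = 0.024693.
Test statistic (full precision, shown to 4 dp): z = (230/410 − 0.50)/SE₀ ≈ 2.4693.
p-value = 2·P(Z ≥ |z|) with z = 2.4693 → 0.014.

p-value = 0.014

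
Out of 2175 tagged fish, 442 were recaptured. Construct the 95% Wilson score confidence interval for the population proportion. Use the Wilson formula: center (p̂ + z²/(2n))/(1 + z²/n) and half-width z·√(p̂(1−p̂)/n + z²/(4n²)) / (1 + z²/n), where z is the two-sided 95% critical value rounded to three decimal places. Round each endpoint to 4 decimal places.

p̂ = 442/2175 = 0.20322; z = 1.960, so z² = 3.841600.
1 + z²/n = 1.001766.
Center = (0.20322 + 0.000883)/1.001766 = 0.20374.
Radicand: p̂(1−p̂)/n + z²/(4n²) = 0.000074446 + 0.000000203 = 0.000074649.
Half-width = 1.960·√0.000074649/1.001766 = 0.01690.
CI: 0.20374 ± 0.01690 = (0.1868, 0.2206).

(0.1868, 0.2206)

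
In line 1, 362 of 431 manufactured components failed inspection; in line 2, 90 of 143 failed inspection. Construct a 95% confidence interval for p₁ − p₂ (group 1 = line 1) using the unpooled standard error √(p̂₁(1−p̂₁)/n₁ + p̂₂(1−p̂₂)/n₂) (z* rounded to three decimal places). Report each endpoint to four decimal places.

(0.1241, 0.2969)

p̂₁ = 0.83991, p̂₂ = 0.62937, so the observed difference is 0.21054.
SE = √(0.000311979 + 0.001631211) = √0.001943190 = 0.044082.
z* = 1.960 at the 95% level. Margin = 1.960·0.044082 = 0.08640.
CI: 0.21054 ± 0.08640 = (0.1241, 0.2969).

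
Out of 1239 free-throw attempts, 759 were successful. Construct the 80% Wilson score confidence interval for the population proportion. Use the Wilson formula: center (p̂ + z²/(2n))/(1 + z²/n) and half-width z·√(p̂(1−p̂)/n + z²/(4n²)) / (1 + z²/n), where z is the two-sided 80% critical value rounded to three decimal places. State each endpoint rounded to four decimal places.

(0.5947, 0.6302)

Here p̂ = 759/1239 = 0.61259 and z = 1.282 (z² = 1.643524).
Denominator 1 + z²/n = 1 + 1.643524/1239 = 1.001326.
Center = (0.61259 + 0.000663)/1.001326 = 0.61244.
Radicand: p̂(1−p̂)/n + z²/(4n²) = 0.000191544 + 0.000000268 = 0.000191812.
Half-width = z·√(radicand)/denom = 1.282·0.013850/1.001326 = 0.01773.
Interval: 0.61244 ± 0.01773 → (0.5947, 0.6302).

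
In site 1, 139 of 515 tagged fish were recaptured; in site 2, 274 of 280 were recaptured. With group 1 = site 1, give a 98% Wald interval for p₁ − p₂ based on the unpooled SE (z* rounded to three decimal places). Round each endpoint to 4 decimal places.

p̂₁ = 139/515 = 0.26990, p̂₂ = 274/280 = 0.97857; p̂₁ − p̂₂ = -0.70867.
SE = √(0.000382632 + 0.000074891) = √0.000457523 = 0.021390.
The 98% critical value is z* = 2.326. Margin of error = 0.04975.
So the interval runs from -0.7584 to -0.6589.

(-0.7584, -0.6589)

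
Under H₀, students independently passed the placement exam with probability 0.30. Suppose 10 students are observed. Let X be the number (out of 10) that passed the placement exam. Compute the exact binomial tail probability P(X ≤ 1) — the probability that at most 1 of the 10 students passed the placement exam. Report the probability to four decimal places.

P = 0.1493

X ~ Binomial(n=10, p=0.30).
P(X ≤ 1) = C(10,0)·0.30^0·0.70^10 + C(10,1)·0.30^1·0.70^9.
= 0.028248 + 0.121061 = 0.1493.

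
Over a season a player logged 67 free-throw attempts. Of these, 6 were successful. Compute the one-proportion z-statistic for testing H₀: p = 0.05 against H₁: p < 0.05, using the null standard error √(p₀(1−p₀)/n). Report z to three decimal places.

With x = 6 successes in n = 67, p̂ = 0.08955.
Null standard error: √(0.05·0.95/67) = √0.000708955 = 0.026626.
z = (p̂ − p₀)/SE = (0.08955 − 0.05)/0.026626 = 1.485.

z = 1.485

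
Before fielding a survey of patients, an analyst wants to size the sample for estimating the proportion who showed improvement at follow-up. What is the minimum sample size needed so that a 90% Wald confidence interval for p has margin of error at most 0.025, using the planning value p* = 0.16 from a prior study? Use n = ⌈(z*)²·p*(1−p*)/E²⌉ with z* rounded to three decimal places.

z* = 1.645 at the 90% level.
p*(1−p*) = 0.1344.
Required n before rounding: 2.706025 × 0.1344 / 0.025² = 581.904.
Rounding up, n = 582.

n = 582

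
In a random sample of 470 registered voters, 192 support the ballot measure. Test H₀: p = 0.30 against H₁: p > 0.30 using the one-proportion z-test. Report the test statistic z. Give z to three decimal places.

With x = 192 successes in n = 470, p̂ = 0.40851.
SE₀ = √(0.30·0.70/470) = 0.021138.
Test statistic: z = 0.10851/0.021138 = 5.133.

z = 5.133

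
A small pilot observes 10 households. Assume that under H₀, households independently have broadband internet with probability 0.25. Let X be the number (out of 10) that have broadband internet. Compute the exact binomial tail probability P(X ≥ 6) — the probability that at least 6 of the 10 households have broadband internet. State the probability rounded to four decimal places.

P = 0.0197

X is binomial with n = 10 and p = 0.25.
P(X ≥ 6) = Σ_{j=6}^{10} C(10,j)·0.25^j·0.75^{10−j}.
= 0.016222 + 0.003090 + 0.000386 + 0.000029 + 0.000001 = 0.0197.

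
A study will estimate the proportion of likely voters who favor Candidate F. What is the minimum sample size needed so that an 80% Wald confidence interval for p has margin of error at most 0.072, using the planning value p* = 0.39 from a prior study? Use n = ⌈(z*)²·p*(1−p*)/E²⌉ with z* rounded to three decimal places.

z* = 1.282 at the 80% level.
p*(1−p*) = 0.2379.
Required n before rounding: 1.643524 × 0.2379 / 0.072² = 75.423.
Rounding up, n = 76.

n = 76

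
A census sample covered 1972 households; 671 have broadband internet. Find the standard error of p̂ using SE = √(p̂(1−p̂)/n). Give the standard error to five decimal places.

SE = 0.01067

p̂ = 671/1972 = 0.34026.
p̂(1−p̂) = 0.224483.
SE = √(0.224483/1972) = 0.01067.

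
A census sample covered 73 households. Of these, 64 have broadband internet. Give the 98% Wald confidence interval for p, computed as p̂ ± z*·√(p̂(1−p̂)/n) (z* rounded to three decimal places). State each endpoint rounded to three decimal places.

The sample proportion is 64/73 = 0.87671.
SE(p̂) = √(0.87671·0.12329/73) = 0.038479.
z* = 2.326 at the 98% level.
Margin of error: 2.326 × 0.038479 = 0.08950.
Interval: 0.87671 ± 0.08950 → (0.787, 0.966).

(0.787, 0.966)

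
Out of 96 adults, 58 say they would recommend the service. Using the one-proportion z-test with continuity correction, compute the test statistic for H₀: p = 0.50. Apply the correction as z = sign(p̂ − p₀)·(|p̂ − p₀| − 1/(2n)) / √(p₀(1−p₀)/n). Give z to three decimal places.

z = 1.939

p̂ = 58/96 = 0.60417. p̂ − p₀ = 0.104167.
1/(2n) = 0.005208.
Corrected numerator: |0.104167| − 0.005208 = 0.098959.
SE₀ = √(0.50·0.50/96) = 0.051031.
z = +0.098959/0.051031 = 1.939.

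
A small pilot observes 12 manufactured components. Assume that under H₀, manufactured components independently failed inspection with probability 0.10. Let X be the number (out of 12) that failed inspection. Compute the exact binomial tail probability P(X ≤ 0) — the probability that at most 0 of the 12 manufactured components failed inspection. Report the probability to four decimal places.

X ~ Binomial(n=12, p=0.10).
P(X ≤ 0) = C(12,0)·0.10^0·0.90^12.
= 0.282430 = 0.2824.

P = 0.2824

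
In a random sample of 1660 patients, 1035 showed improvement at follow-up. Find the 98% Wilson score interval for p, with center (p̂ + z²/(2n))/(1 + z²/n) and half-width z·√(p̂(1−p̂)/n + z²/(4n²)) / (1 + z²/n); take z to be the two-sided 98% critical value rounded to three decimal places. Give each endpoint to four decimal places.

Here p̂ = 1035/1660 = 0.62349 and z = 2.326 (z² = 5.410276).
1 + z²/n = 1.003259.
Adjusted center: (0.62349 + z²/(2n))/1.003259 = 0.62309.
Radicand: p̂(1−p̂)/n + z²/(4n²) = 0.000141415 + 0.000000491 = 0.000141906.
Half-width = z·√(radicand)/denom = 2.326·0.011912/1.003259 = 0.02762.
CI: 0.62309 ± 0.02762 = (0.5955, 0.6507).

(0.5955, 0.6507)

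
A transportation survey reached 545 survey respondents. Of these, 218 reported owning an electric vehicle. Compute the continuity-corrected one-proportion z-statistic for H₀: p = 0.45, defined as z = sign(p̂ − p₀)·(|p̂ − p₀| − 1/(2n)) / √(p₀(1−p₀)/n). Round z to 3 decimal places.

With x = 218 successes in n = 545, p̂ = 0.40000. p̂ − p₀ = -0.050000.
Continuity correction 1/(2n) = 1/1090 = 0.000917.
Corrected numerator: |-0.050000| − 0.000917 = 0.049083.
SE₀ = √(0.45·0.55/545) = 0.021310.
z = (−)0.049083/0.021310 = -2.303.

z = -2.303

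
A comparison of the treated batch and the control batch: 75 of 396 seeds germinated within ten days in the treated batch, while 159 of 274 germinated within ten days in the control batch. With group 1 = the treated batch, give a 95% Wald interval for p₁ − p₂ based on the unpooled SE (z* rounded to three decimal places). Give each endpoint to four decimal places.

(-0.4609, -0.3209)

p̂₁ = 0.18939, p̂₂ = 0.58029, so the observed difference is -0.39090.
SE = √(0.000387687 + 0.000888880) = √0.001276567 = 0.035729.
For 95% confidence, z* = 1.960. Margin = 1.960·0.035729 = 0.07003.
So the interval runs from -0.4609 to -0.3209.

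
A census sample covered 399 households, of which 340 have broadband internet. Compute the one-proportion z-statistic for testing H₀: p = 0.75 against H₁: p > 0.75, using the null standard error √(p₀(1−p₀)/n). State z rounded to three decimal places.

The sample proportion is 340/399 = 0.85213.
SE₀ = √(0.75·0.25/399) = 0.021678.
z = (0.85213 − 0.75)/0.021678 = 0.10213/0.021678 = 4.711.

z = 4.711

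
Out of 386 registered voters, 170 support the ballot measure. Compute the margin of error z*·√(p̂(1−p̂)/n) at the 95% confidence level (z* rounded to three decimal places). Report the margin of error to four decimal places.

ME = 0.0495

Sample proportion p̂ = 170/386 = 0.44041.
Standard error of p̂: √(0.246450/386) = √0.000638470 = 0.025268.
For 95% confidence, z* = 1.960.
Margin of error = z*·SE = 1.960 × 0.025268 = 0.0495.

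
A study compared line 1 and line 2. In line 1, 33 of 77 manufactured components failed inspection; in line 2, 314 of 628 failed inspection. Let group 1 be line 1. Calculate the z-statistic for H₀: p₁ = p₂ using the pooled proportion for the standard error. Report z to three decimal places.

Sample proportions: p̂₁ = 33/77 = 0.42857 and p̂₂ = 314/628 = 0.50000.
Pooling: p̂ = 347/705 = 0.49220.
SE = √[p̂(1−p̂)(1/n₁+1/n₂)] = √[0.49220·0.50780·(1/77+1/628)] ≈ 0.060365.
z = (p̂₁ − p̂₂)/SE = (0.42857 − 0.50000)/0.060365 = -0.07143/0.060365 = -1.183.

z = -1.183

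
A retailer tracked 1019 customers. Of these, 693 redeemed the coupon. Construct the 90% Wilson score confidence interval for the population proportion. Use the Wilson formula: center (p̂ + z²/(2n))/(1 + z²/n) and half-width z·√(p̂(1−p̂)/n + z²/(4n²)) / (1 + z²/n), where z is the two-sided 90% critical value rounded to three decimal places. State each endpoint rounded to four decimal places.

(0.6556, 0.7036)

p̂ = 693/1019 = 0.68008; z = 1.645, so z² = 2.706025.
1 + z²/n = 1.002656.
Adjusted center: (0.68008 + z²/(2n))/1.002656 = 0.67960.
Radicand: p̂(1−p̂)/n + z²/(4n²) = 0.000213515 + 0.000000652 = 0.000214167.
Half-width = 1.645·√0.000214167/1.002656 = 0.02401.
Interval: 0.67960 ± 0.02401 → (0.6556, 0.7036).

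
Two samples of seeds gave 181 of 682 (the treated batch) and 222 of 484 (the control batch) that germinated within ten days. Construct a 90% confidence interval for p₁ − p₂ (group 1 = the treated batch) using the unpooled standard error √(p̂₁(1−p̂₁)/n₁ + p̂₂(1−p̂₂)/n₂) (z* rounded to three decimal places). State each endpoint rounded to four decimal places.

p̂₁ = 181/682 = 0.26540, p̂₂ = 222/484 = 0.45868; p̂₁ − p̂₂ = -0.19328.
SE = √(0.000285866 + 0.000513001) = √0.000798867 = 0.028264.
The 90% critical value is z* = 1.645. Margin of error = 0.04649.
So the interval runs from -0.2398 to -0.1468.

(-0.2398, -0.1468)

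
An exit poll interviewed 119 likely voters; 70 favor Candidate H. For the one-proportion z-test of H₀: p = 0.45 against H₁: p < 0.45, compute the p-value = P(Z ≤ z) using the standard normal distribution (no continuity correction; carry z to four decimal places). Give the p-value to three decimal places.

Sample proportion p̂ = 70/119 = 0.58824.
SE₀ = √(0.45·0.55/119) = 0.045605.
z = (p̂ − p₀)/SE = (70/119 − 0.45)/0.045605 ≈ 3.0311.
p-value = P(Z ≤ z) with z = 3.0311 → 0.999.

p-value = 0.999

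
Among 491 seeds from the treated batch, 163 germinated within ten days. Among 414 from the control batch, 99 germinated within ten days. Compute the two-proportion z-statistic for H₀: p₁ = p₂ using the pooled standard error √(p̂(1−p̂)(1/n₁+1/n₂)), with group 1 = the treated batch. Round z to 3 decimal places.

p̂₁ = 163/491 = 0.33198, p̂₂ = 99/414 = 0.23913.
Pooled p̂ = (163+99)/(491+414) = 262/905 = 0.28950.
SE = √[p̂(1−p̂)(1/n₁+1/n₂)] = √[0.28950·0.71050·(1/491+1/414)] ≈ 0.030262.
z = (p̂₁ − p̂₂)/SE = (0.33198 − 0.23913)/0.030262 = 0.09285/0.030262 = 3.068.

z = 3.068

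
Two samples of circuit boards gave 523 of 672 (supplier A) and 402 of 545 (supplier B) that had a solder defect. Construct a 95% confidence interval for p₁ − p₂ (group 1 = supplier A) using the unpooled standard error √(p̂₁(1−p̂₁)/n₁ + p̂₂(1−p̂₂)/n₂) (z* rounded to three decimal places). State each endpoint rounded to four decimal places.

p̂₁ = 523/672 = 0.77827, p̂₂ = 402/545 = 0.73761; p̂₁ − p̂₂ = 0.04066.
SE = √(0.000256791 + 0.000355118) = √0.000611909 = 0.024737.
The 95% critical value is z* = 1.960. Margin = 1.960·0.024737 = 0.04848.
So the interval runs from -0.0078 to 0.0891.

(-0.0078, 0.0891)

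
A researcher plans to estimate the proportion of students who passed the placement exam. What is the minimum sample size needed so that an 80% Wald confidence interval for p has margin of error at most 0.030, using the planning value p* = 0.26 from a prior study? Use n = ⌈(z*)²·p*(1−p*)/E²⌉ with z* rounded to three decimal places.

n = 352

z* = 1.282 at the 80% level.
p*(1−p*) = 0.26·0.74 = 0.1924.
(z*)²·p*(1−p*)/E² = 1.643524·0.1924/0.000900 = 351.349.
Rounding up, n = 352.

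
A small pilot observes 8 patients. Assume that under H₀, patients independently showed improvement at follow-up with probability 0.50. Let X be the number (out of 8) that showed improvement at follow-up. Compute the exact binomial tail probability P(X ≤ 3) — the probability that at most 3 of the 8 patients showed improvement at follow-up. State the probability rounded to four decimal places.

X ~ Binomial(n=8, p=0.50).
P(X ≤ 3) = C(8,0)·0.50^0·0.50^8 + C(8,1)·0.50^1·0.50^7 + C(8,2)·0.50^2·0.50^6 + C(8,3)·0.50^3·0.50^5.
= 0.003906 + 0.031250 + 0.109375 + 0.218750 = 0.3633.

P = 0.3633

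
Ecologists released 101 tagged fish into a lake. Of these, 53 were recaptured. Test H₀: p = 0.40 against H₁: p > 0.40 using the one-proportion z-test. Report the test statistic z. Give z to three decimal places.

z = 2.559

p̂ = 53/101 = 0.52475.
SE₀ = √(0.40·0.60/101) = 0.048747.
z = (0.52475 − 0.40)/0.048747 = 0.12475/0.048747 = 2.559.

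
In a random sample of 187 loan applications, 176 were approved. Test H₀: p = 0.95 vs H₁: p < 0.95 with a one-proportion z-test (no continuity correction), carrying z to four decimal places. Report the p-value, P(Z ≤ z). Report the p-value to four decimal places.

With x = 176 successes in n = 187, p̂ = 0.94118.
SE₀ = √(0.95·0.05/187) = 0.015938.
Test statistic (full precision, shown to 4 dp): z = (176/187 − 0.95)/SE₀ ≈ -0.5536.
From the standard normal, P(Z ≤ z) = 0.2899.

p-value = 0.2899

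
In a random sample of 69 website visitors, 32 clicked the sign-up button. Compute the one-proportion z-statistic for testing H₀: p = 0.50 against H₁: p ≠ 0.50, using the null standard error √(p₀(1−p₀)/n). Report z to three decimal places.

z = -0.602

Sample proportion p̂ = 32/69 = 0.46377.
Null standard error: √(0.50·0.50/69) = √0.003623188 = 0.060193.
z = (p̂ − p₀)/SE = (0.46377 − 0.50)/0.060193 = -0.602.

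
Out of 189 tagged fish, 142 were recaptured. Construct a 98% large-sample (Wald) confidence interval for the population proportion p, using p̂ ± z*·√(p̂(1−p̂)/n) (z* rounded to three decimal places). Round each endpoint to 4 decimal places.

p̂ = 142/189 = 0.75132.
SE = √(p̂(1−p̂)/n) = √(0.186837/189) = 0.031441.
For 98% confidence, z* = 2.326.
Margin of error: 2.326 × 0.031441 = 0.07313.
So the interval runs from 0.6782 to 0.8245.

(0.6782, 0.8245)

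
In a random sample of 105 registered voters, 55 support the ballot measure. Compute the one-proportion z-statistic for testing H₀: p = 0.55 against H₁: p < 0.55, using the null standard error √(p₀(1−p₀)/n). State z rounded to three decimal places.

z = -0.539

The sample proportion is 55/105 = 0.52381.
Under H₀, SE = √(p₀(1−p₀)/n) = √(0.55·0.45/105) = √0.002357143 = 0.048550.
z = (p̂ − p₀)/SE = (0.52381 − 0.55)/0.048550 = -0.539.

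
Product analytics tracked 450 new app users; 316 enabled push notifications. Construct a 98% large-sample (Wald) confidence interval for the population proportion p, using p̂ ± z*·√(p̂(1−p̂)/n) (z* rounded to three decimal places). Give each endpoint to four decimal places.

p̂ = 316/450 = 0.70222.
SE = √(p̂(1−p̂)/n) = √(0.209106/450) = 0.021556.
The 98% critical value is z* = 2.326.
Margin of error: 2.326 × 0.021556 = 0.05014.
Interval: 0.70222 ± 0.05014 → (0.6521, 0.7524).

(0.6521, 0.7524)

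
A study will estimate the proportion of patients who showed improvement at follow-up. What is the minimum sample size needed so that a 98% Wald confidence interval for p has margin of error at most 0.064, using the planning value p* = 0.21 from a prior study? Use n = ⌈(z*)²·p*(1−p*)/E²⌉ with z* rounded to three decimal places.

n = 220

z* = 2.326 at the 98% level.
p*(1−p*) = 0.1659.
(z*)²·p*(1−p*)/E² = 5.410276·0.1659/0.004096 = 219.132.
Rounding up, n = 220.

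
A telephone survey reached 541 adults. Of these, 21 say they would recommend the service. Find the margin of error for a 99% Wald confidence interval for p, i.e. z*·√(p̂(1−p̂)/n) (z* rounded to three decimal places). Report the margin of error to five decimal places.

ME = 0.02139

p̂ = 21/541 = 0.03882.
SE = √(p̂(1−p̂)/n) = √(0.037310/541) = 0.008305.
z* = 2.576 at the 99% level.
ME = 2.576·0.008305 = 0.02139.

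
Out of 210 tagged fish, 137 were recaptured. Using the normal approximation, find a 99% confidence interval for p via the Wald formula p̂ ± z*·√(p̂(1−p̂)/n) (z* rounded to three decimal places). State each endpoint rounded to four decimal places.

(0.5677, 0.7370)

Sample proportion p̂ = 137/210 = 0.65238.
Standard error of p̂: √(0.226780/210) = √0.001079905 = 0.032862.
z* = 2.576 at the 99% level.
Margin of error: 2.576 × 0.032862 = 0.08465.
So the interval runs from 0.5677 to 0.7370.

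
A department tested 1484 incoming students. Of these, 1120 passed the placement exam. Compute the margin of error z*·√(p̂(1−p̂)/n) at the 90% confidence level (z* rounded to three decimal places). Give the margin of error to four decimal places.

The sample proportion is 1120/1484 = 0.75472.
SE = √(p̂(1−p̂)/n) = √(0.185119/1484) = 0.011169.
For 90% confidence, z* = 1.645.
Margin of error = z*·SE = 1.645 × 0.011169 = 0.0184.

ME = 0.0184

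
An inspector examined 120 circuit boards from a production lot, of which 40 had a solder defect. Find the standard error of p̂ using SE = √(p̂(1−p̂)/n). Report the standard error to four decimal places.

SE = 0.0430

Sample proportion p̂ = 40/120 = 0.33333.
p̂(1−p̂) = 0.33333·0.66667 = 0.222221.
Dividing by n and taking the root: √0.001851842 = 0.0430.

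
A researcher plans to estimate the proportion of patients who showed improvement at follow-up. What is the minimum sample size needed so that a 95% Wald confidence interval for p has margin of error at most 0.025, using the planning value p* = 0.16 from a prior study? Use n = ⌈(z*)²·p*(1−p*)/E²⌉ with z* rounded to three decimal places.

For 95% confidence, z* = 1.960.
p*(1−p*) = 0.16·0.84 = 0.1344.
Required n before rounding: 3.841600 × 0.1344 / 0.025² = 826.098.
⌈826.098⌉ = 827.

n = 827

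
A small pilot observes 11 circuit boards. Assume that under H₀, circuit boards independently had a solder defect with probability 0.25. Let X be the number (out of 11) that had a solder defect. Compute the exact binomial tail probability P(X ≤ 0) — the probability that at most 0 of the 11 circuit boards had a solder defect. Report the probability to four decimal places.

X ~ Binomial(n=11, p=0.25).
P(X ≤ 0) = C(11,0)·0.25^0·0.75^11.
= 0.042235 = 0.0422.

P = 0.0422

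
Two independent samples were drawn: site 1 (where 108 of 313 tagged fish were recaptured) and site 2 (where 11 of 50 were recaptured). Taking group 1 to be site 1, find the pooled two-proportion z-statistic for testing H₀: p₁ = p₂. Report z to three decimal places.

z = 1.749

p̂₁ = 108/313 = 0.34505, p̂₂ = 11/50 = 0.22000.
Pooled p̂ = (108+11)/(313+50) = 119/363 = 0.32782.
SE = √[p̂(1−p̂)(1/n₁+1/n₂)] = √[0.32782·0.67218·(1/313+1/50)] ≈ 0.071492.
z = (p̂₁ − p̂₂)/SE = (0.34505 − 0.22000)/0.071492 = 0.12505/0.071492 = 1.749.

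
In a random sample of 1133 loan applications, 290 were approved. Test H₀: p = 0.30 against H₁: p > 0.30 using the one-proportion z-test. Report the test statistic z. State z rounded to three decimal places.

z = -3.235

With x = 290 successes in n = 1133, p̂ = 0.25596.
Null standard error: √(0.30·0.70/1133) = √0.000185349 = 0.013614.
z = (0.25596 − 0.30)/0.013614 = -0.04404/0.013614 = -3.235.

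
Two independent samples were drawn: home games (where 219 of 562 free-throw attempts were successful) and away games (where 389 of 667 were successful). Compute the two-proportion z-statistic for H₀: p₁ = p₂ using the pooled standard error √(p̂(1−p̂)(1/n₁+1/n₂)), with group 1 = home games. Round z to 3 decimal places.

z = -6.760

p̂₁ = 219/562 = 0.38968, p̂₂ = 389/667 = 0.58321.
Pooling: p̂ = 608/1229 = 0.49471.
SE = √[p̂(1−p̂)(1/n₁+1/n₂)] = √[0.49471·0.50529·(1/562+1/667)] ≈ 0.028628.
z = -0.19353/0.028628 = -6.760.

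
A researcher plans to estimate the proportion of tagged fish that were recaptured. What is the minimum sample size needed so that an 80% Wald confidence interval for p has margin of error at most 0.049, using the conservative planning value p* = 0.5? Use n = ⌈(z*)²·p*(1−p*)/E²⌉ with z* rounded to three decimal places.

z* = 1.282 at the 80% level.
p*(1−p*) = 0.50·0.50 = 0.2500.
Required n before rounding: 1.643524 × 0.2500 / 0.049² = 171.129.
⌈171.129⌉ = 172.

n = 172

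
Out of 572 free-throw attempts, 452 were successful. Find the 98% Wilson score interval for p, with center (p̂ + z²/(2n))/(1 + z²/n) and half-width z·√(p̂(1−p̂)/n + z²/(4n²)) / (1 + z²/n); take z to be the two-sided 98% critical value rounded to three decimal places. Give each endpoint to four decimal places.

p̂ = 452/572 = 0.79021; z = 2.326, so z² = 5.410276.
1 + z²/n = 1.009459.
Center = (0.79021 + 0.004729)/1.009459 = 0.78749.
Radicand: p̂(1−p̂)/n + z²/(4n²) = 0.000289822 + 0.000004134 = 0.000293956.
Half-width = 2.326·√0.000293956/1.009459 = 0.03951.
So the interval runs from 0.7480 to 0.8270.

(0.7480, 0.8270)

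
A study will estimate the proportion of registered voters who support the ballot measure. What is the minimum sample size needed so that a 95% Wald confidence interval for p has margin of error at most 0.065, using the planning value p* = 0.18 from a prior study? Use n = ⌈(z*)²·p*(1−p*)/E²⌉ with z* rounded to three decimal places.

n = 135

z* = 1.960 at the 95% level.
p*(1−p*) = 0.1476.
(z*)²·p*(1−p*)/E² = 3.841600·0.1476/0.004225 = 134.206.
⌈134.206⌉ = 135.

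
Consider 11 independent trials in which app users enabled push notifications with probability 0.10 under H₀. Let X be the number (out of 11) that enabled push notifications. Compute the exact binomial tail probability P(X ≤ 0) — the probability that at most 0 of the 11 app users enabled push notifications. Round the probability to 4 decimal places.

P = 0.3138

X ~ Binomial(n=11, p=0.10).
P(X ≤ 0) = C(11,0)·0.10^0·0.90^11.
= 0.313811 = 0.3138.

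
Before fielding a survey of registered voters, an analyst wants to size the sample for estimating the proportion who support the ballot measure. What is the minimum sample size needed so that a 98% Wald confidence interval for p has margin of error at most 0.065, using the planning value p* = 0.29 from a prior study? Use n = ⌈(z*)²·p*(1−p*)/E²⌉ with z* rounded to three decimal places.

The 98% critical value is z* = 2.326.
p*(1−p*) = 0.2059.
Required n before rounding: 5.410276 × 0.2059 / 0.065² = 263.663.
Rounding up, n = 264.

n = 264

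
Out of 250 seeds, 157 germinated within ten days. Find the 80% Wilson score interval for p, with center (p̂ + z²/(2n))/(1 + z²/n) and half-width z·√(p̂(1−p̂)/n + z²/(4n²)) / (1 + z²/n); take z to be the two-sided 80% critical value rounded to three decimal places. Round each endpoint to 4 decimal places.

(0.5881, 0.6662)

Here p̂ = 157/250 = 0.62800 and z = 1.282 (z² = 1.643524).
1 + z²/n = 1.006574.
Center = (0.62800 + 0.003287)/1.006574 = 0.62716.
Radicand: p̂(1−p̂)/n + z²/(4n²) = 0.000934464 + 0.000006574 = 0.000941038.
Half-width = z·√(radicand)/denom = 1.282·0.030676/1.006574 = 0.03907.
Interval: 0.62716 ± 0.03907 → (0.5881, 0.6662).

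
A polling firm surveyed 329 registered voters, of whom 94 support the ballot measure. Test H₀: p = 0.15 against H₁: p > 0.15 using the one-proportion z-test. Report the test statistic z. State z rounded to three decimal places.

The sample proportion is 94/329 = 0.28571.
SE₀ = √(0.15·0.85/329) = 0.019686.
z = (0.28571 − 0.15)/0.019686 = 0.13571/0.019686 = 6.894.

z = 6.894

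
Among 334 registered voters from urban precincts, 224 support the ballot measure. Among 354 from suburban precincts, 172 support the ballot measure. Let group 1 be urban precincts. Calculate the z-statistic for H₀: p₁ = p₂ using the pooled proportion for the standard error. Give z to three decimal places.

Sample proportions: p̂₁ = 224/334 = 0.67066 and p̂₂ = 172/354 = 0.48588.
Pooled p̂ = (224+172)/(334+354) = 396/688 = 0.57558.
Pooled SE = √[0.2442875·0.00581887] ≈ 0.037702.
z = (p̂₁ − p̂₂)/SE = (0.67066 − 0.48588)/0.037702 = 0.18478/0.037702 = 4.901.

z = 4.901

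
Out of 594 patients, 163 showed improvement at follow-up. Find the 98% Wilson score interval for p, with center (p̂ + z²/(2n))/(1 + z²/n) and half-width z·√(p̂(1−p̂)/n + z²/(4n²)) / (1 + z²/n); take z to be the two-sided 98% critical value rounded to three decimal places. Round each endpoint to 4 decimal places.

Here p̂ = 163/594 = 0.27441 and z = 2.326 (z² = 5.410276).
1 + z²/n = 1.009108.
Adjusted center: (0.27441 + z²/(2n))/1.009108 = 0.27645.
Radicand: p̂(1−p̂)/n + z²/(4n²) = 0.000335201 + 0.000003833 = 0.000339034.
Half-width = z·√(radicand)/denom = 2.326·0.018413/1.009108 = 0.04244.
Interval: 0.27645 ± 0.04244 → (0.2340, 0.3189).

(0.2340, 0.3189)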